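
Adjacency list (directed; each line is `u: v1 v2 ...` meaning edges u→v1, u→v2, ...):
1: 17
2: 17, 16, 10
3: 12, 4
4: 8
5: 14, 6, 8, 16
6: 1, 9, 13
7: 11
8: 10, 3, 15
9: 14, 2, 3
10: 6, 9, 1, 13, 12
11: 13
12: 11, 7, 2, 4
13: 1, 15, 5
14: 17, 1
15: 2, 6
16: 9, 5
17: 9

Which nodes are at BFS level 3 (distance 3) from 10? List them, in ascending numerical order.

Level 0: 10
Level 1: 1, 6, 9, 12, 13
Level 2: 2, 3, 4, 5, 7, 11, 14, 15, 17
Level 3: 8, 16

8, 16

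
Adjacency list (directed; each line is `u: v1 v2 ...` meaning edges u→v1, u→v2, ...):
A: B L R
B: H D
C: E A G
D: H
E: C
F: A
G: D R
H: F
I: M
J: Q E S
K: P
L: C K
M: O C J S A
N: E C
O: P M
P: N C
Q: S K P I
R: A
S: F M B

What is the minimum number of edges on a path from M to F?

Level 0: M
Level 1: A, C, J, O, S
Level 2: B, E, F, G, L, P, Q, R
Level 3: D, H, I, K, N
F first appears at level 2.

2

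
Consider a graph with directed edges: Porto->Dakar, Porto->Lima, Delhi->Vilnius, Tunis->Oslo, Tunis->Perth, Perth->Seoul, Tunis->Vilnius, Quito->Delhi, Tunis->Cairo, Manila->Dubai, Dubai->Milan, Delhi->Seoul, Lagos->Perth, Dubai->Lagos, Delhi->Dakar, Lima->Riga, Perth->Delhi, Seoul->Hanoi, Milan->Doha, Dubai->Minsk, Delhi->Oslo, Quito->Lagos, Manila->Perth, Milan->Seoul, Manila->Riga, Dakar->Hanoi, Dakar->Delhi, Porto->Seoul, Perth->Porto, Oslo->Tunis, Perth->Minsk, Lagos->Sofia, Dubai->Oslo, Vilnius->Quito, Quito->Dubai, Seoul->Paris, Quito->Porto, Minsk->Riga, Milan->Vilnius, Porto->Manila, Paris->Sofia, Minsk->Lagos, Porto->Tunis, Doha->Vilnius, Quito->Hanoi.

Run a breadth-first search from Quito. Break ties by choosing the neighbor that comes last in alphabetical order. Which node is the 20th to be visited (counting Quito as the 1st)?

Visit Quito; enqueue Porto, Lagos, Hanoi, Dubai, Delhi → queue [Porto, Lagos, Hanoi, Dubai, Delhi]
Visit Porto; enqueue Tunis, Seoul, Manila, Lima, Dakar → queue [Lagos, Hanoi, Dubai, Delhi, Tunis, Seoul, Manila, Lima, Dakar]
Visit Lagos; enqueue Sofia, Perth → queue [Hanoi, Dubai, Delhi, Tunis, Seoul, Manila, Lima, Dakar, Sofia, Perth]
Visit Hanoi → queue [Dubai, Delhi, Tunis, Seoul, Manila, Lima, Dakar, Sofia, Perth]
Visit Dubai; enqueue Oslo, Minsk, Milan → queue [Delhi, Tunis, Seoul, Manila, Lima, Dakar, Sofia, Perth, Oslo, Minsk, Milan]
Visit Delhi; enqueue Vilnius → queue [Tunis, Seoul, Manila, Lima, Dakar, Sofia, Perth, Oslo, Minsk, Milan, Vilnius]
Visit Tunis; enqueue Cairo → queue [Seoul, Manila, Lima, Dakar, Sofia, Perth, Oslo, Minsk, Milan, Vilnius, Cairo]
Visit Seoul; enqueue Paris → queue [Manila, Lima, Dakar, Sofia, Perth, Oslo, Minsk, Milan, Vilnius, Cairo, Paris]
Visit Manila; enqueue Riga → queue [Lima, Dakar, Sofia, Perth, Oslo, Minsk, Milan, Vilnius, Cairo, Paris, Riga]
Visit Lima → queue [Dakar, Sofia, Perth, Oslo, Minsk, Milan, Vilnius, Cairo, Paris, Riga]
Visit Dakar → queue [Sofia, Perth, Oslo, Minsk, Milan, Vilnius, Cairo, Paris, Riga]
Visit Sofia → queue [Perth, Oslo, Minsk, Milan, Vilnius, Cairo, Paris, Riga]
Visit Perth → queue [Oslo, Minsk, Milan, Vilnius, Cairo, Paris, Riga]
Visit Oslo → queue [Minsk, Milan, Vilnius, Cairo, Paris, Riga]
Visit Minsk → queue [Milan, Vilnius, Cairo, Paris, Riga]
Visit Milan; enqueue Doha → queue [Vilnius, Cairo, Paris, Riga, Doha]
Visit Vilnius → queue [Cairo, Paris, Riga, Doha]
Visit Cairo → queue [Paris, Riga, Doha]
Visit Paris → queue [Riga, Doha]
Visit Riga → queue [Doha]
Visit Doha → queue []

Visit order: Quito, Porto, Lagos, Hanoi, Dubai, Delhi, Tunis, Seoul, Manila, Lima, Dakar, Sofia, Perth, Oslo, Minsk, Milan, Vilnius, Cairo, Paris, Riga, Doha

Riga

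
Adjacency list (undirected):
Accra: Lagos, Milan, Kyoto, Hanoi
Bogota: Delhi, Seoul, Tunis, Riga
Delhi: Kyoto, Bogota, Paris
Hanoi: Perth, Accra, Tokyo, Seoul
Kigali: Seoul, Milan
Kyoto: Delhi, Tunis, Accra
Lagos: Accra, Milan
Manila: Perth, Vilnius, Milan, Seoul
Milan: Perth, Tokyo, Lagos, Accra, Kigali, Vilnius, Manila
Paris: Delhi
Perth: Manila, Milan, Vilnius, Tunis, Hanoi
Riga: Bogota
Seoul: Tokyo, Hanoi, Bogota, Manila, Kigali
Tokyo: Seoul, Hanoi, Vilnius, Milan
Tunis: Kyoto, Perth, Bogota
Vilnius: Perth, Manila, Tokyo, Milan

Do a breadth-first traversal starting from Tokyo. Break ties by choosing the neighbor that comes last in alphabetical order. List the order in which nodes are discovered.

Visit Tokyo; enqueue Vilnius, Seoul, Milan, Hanoi → queue [Vilnius, Seoul, Milan, Hanoi]
Visit Vilnius; enqueue Perth, Manila → queue [Seoul, Milan, Hanoi, Perth, Manila]
Visit Seoul; enqueue Kigali, Bogota → queue [Milan, Hanoi, Perth, Manila, Kigali, Bogota]
Visit Milan; enqueue Lagos, Accra → queue [Hanoi, Perth, Manila, Kigali, Bogota, Lagos, Accra]
Visit Hanoi → queue [Perth, Manila, Kigali, Bogota, Lagos, Accra]
Visit Perth; enqueue Tunis → queue [Manila, Kigali, Bogota, Lagos, Accra, Tunis]
Visit Manila → queue [Kigali, Bogota, Lagos, Accra, Tunis]
Visit Kigali → queue [Bogota, Lagos, Accra, Tunis]
Visit Bogota; enqueue Riga, Delhi → queue [Lagos, Accra, Tunis, Riga, Delhi]
Visit Lagos → queue [Accra, Tunis, Riga, Delhi]
Visit Accra; enqueue Kyoto → queue [Tunis, Riga, Delhi, Kyoto]
Visit Tunis → queue [Riga, Delhi, Kyoto]
Visit Riga → queue [Delhi, Kyoto]
Visit Delhi; enqueue Paris → queue [Kyoto, Paris]
Visit Kyoto → queue [Paris]
Visit Paris → queue []

Tokyo -> Vilnius -> Seoul -> Milan -> Hanoi -> Perth -> Manila -> Kigali -> Bogota -> Lagos -> Accra -> Tunis -> Riga -> Delhi -> Kyoto -> Paris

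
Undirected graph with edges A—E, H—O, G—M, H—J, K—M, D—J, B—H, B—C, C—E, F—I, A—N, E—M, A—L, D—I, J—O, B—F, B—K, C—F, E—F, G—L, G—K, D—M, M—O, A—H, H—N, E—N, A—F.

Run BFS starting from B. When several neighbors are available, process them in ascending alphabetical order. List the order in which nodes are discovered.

B, C, F, H, K, E, A, I, J, N, O, G, M, L, D

Visit B; enqueue C, F, H, K → queue [C, F, H, K]
Visit C; enqueue E → queue [F, H, K, E]
Visit F; enqueue A, I → queue [H, K, E, A, I]
Visit H; enqueue J, N, O → queue [K, E, A, I, J, N, O]
Visit K; enqueue G, M → queue [E, A, I, J, N, O, G, M]
Visit E → queue [A, I, J, N, O, G, M]
Visit A; enqueue L → queue [I, J, N, O, G, M, L]
Visit I; enqueue D → queue [J, N, O, G, M, L, D]
Visit J → queue [N, O, G, M, L, D]
Visit N → queue [O, G, M, L, D]
Visit O → queue [G, M, L, D]
Visit G → queue [M, L, D]
Visit M → queue [L, D]
Visit L → queue [D]
Visit D → queue []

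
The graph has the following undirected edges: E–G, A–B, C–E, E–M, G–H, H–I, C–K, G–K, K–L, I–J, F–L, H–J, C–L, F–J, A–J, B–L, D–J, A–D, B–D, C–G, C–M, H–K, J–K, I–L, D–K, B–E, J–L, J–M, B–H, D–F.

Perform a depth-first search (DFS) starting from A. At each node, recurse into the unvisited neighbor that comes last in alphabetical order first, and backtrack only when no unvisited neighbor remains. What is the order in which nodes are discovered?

Visit A
A → J
J → M
M → E
E → G
G → K
K → L
L → I
I → H
H → B
B → D
D → F
L → C

A J M E G K L I H B D F C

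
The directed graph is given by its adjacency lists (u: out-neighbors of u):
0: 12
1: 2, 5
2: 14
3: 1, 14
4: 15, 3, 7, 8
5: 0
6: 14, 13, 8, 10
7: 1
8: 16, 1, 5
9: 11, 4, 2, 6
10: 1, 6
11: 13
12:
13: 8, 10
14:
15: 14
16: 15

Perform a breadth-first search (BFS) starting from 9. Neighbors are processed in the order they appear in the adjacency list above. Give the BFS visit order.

Visit 9; enqueue 11, 4, 2, 6 → queue [11, 4, 2, 6]
Visit 11; enqueue 13 → queue [4, 2, 6, 13]
Visit 4; enqueue 15, 3, 7, 8 → queue [2, 6, 13, 15, 3, 7, 8]
Visit 2; enqueue 14 → queue [6, 13, 15, 3, 7, 8, 14]
Visit 6; enqueue 10 → queue [13, 15, 3, 7, 8, 14, 10]
Visit 13 → queue [15, 3, 7, 8, 14, 10]
Visit 15 → queue [3, 7, 8, 14, 10]
Visit 3; enqueue 1 → queue [7, 8, 14, 10, 1]
Visit 7 → queue [8, 14, 10, 1]
Visit 8; enqueue 16, 5 → queue [14, 10, 1, 16, 5]
Visit 14 → queue [10, 1, 16, 5]
Visit 10 → queue [1, 16, 5]
Visit 1 → queue [16, 5]
Visit 16 → queue [5]
Visit 5; enqueue 0 → queue [0]
Visit 0; enqueue 12 → queue [12]
Visit 12 → queue []

9 11 4 2 6 13 15 3 7 8 14 10 1 16 5 0 12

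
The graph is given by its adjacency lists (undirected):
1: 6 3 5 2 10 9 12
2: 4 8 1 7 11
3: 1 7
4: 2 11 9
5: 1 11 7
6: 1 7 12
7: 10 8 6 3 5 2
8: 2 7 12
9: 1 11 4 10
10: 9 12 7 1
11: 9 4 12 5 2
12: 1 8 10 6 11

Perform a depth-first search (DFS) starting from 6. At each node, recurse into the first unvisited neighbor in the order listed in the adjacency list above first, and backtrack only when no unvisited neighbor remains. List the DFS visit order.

Visit 6
6 → 1
1 → 3
3 → 7
7 → 10
10 → 9
9 → 11
11 → 4
4 → 2
2 → 8
8 → 12
11 → 5

6 1 3 7 10 9 11 4 2 8 12 5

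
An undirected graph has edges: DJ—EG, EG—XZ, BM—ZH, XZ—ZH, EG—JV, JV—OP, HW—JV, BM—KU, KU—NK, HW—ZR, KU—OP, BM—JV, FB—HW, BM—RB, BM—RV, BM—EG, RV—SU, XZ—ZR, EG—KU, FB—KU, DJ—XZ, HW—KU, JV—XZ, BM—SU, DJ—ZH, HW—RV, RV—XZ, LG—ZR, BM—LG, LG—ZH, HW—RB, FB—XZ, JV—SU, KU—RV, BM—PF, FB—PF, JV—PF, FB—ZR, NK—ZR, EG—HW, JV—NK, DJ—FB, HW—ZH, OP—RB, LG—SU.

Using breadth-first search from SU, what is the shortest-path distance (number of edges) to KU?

Level 0: SU
Level 1: BM, JV, LG, RV
Level 2: EG, HW, KU, NK, OP, PF, RB, XZ, ZH, ZR
Level 3: DJ, FB
KU first appears at level 2.

2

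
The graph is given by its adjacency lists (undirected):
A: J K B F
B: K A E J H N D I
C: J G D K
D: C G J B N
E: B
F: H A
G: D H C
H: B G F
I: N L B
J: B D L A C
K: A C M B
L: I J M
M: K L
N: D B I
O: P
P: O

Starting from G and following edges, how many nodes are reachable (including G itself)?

14

BFS from G visits: G, C, D, H, J, K, B, N, F, A, L, M, E, I
Reachable nodes: 14 of 16 total.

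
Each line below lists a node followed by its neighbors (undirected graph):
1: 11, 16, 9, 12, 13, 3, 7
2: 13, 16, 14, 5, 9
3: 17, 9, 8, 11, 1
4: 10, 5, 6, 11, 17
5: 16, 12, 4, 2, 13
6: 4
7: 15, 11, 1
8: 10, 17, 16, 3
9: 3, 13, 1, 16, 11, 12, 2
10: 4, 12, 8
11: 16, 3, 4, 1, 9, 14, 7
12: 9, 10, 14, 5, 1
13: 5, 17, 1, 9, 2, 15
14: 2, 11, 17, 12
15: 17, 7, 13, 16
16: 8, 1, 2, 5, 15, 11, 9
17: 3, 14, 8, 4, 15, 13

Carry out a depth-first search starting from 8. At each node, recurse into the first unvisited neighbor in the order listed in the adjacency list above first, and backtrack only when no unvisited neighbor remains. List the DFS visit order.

Visit 8
8 → 10
10 → 4
4 → 5
5 → 16
16 → 1
1 → 11
11 → 3
3 → 17
17 → 14
14 → 2
2 → 13
13 → 9
9 → 12
13 → 15
15 → 7
4 → 6

8, 10, 4, 5, 16, 1, 11, 3, 17, 14, 2, 13, 9, 12, 15, 7, 6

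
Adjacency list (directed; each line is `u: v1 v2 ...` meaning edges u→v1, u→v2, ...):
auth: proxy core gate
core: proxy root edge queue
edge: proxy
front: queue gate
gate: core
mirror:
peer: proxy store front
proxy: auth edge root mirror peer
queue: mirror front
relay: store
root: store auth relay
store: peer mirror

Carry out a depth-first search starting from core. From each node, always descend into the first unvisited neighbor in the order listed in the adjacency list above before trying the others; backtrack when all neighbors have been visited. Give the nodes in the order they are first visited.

Visit core
core → proxy
proxy → auth
auth → gate
proxy → edge
proxy → root
root → store
store → peer
peer → front
front → queue
queue → mirror
root → relay

core proxy auth gate edge root store peer front queue mirror relay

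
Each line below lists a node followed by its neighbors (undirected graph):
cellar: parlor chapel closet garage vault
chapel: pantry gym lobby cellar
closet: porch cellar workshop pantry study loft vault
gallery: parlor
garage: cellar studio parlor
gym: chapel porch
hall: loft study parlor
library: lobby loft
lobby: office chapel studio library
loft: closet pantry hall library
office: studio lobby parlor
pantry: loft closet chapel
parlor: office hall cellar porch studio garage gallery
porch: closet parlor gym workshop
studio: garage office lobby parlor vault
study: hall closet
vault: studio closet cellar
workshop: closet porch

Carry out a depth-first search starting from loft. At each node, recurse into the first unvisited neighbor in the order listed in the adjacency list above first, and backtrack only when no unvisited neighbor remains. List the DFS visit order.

Visit loft
loft → closet
closet → porch
porch → parlor
parlor → office
office → studio
studio → garage
garage → cellar
cellar → chapel
chapel → pantry
chapel → gym
chapel → lobby
lobby → library
cellar → vault
parlor → hall
hall → study
parlor → gallery
porch → workshop

loft -> closet -> porch -> parlor -> office -> studio -> garage -> cellar -> chapel -> pantry -> gym -> lobby -> library -> vault -> hall -> study -> gallery -> workshop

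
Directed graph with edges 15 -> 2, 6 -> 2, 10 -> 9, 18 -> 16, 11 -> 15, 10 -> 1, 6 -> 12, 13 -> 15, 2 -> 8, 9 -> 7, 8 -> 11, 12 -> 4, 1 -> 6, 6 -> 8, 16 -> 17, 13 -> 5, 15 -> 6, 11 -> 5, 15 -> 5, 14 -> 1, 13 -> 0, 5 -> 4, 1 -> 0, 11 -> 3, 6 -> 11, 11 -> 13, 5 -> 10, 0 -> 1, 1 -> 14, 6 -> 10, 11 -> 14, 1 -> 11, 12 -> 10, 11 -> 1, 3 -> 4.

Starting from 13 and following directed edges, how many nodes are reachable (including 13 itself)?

BFS from 13 visits: 13, 0, 5, 15, 1, 4, 10, 2, 6, 11, 14, 9, 8, 12, 3, 7
Reachable nodes: 16 of 19 total.

16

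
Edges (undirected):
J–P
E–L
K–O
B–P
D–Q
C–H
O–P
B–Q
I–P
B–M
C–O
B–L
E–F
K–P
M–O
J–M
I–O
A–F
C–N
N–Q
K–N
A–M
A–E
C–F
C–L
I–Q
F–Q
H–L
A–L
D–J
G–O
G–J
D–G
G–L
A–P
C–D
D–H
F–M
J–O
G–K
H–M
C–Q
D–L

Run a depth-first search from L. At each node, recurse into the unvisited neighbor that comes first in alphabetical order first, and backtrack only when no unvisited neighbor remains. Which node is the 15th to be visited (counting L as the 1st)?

N

Visit L
L → A
A → E
E → F
F → C
C → D
D → G
G → J
J → M
M → B
B → P
P → I
I → O
O → K
K → N
N → Q
M → H

Visit order: L, A, E, F, C, D, G, J, M, B, P, I, O, K, N, Q, H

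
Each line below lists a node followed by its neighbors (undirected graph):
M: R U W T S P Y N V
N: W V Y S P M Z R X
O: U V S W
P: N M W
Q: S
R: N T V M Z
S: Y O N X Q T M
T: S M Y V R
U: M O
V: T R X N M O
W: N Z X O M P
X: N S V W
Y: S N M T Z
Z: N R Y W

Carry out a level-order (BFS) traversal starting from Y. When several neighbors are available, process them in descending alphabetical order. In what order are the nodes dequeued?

Visit Y; enqueue Z, T, S, N, M → queue [Z, T, S, N, M]
Visit Z; enqueue W, R → queue [T, S, N, M, W, R]
Visit T; enqueue V → queue [S, N, M, W, R, V]
Visit S; enqueue X, Q, O → queue [N, M, W, R, V, X, Q, O]
Visit N; enqueue P → queue [M, W, R, V, X, Q, O, P]
Visit M; enqueue U → queue [W, R, V, X, Q, O, P, U]
Visit W → queue [R, V, X, Q, O, P, U]
Visit R → queue [V, X, Q, O, P, U]
Visit V → queue [X, Q, O, P, U]
Visit X → queue [Q, O, P, U]
Visit Q → queue [O, P, U]
Visit O → queue [P, U]
Visit P → queue [U]
Visit U → queue []

Y -> Z -> T -> S -> N -> M -> W -> R -> V -> X -> Q -> O -> P -> U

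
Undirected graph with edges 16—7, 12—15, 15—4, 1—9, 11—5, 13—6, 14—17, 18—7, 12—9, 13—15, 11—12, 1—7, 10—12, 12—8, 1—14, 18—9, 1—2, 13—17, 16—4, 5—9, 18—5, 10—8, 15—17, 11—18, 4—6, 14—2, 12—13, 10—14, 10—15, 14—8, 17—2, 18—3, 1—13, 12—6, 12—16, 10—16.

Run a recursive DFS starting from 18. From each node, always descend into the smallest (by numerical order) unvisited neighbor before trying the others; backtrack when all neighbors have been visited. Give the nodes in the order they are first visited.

18 -> 3 -> 5 -> 9 -> 1 -> 2 -> 14 -> 8 -> 10 -> 12 -> 6 -> 4 -> 15 -> 13 -> 17 -> 16 -> 7 -> 11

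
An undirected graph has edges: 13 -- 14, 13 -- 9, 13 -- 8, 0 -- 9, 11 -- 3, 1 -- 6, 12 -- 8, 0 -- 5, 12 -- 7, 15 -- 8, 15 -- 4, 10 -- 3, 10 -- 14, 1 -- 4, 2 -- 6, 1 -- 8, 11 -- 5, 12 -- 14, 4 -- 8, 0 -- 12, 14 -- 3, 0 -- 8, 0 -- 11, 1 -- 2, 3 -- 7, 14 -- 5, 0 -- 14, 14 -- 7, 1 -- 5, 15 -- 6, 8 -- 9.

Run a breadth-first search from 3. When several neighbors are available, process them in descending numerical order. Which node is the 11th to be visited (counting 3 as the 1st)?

8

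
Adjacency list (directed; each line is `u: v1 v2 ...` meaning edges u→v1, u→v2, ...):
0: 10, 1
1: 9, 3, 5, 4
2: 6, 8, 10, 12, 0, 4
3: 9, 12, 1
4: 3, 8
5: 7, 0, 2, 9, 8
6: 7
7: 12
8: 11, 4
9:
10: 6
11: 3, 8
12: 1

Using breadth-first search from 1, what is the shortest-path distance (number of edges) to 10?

3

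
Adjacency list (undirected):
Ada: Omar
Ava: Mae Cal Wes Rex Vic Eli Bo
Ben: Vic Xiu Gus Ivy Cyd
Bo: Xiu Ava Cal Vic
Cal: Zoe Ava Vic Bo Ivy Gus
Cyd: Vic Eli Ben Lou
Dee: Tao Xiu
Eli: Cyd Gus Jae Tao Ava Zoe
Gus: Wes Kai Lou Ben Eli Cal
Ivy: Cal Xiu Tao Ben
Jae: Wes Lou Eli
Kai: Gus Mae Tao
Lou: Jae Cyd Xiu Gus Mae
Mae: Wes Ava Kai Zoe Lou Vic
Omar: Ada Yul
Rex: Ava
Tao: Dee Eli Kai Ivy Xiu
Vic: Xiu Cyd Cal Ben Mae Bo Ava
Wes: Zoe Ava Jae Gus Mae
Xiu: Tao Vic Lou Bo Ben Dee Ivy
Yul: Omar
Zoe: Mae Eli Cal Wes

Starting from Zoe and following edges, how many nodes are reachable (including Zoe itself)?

19

BFS from Zoe visits: Zoe, Wes, Mae, Eli, Cal, Jae, Gus, Ava, Vic, Lou, Kai, Tao, Cyd, Ivy, Bo, Ben, Rex, Xiu, Dee
Reachable nodes: 19 of 22 total.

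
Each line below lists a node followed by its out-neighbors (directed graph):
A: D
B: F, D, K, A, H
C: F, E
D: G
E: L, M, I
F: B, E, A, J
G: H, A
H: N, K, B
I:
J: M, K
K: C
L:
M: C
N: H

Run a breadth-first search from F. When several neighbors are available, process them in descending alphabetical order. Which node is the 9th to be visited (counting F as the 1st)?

I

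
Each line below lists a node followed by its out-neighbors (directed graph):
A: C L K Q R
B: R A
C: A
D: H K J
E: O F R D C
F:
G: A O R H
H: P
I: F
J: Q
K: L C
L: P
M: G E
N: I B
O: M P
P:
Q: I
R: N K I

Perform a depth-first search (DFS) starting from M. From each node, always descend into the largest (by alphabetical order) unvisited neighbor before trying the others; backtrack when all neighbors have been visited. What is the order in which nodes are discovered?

Visit M
M → G
G → R
R → N
N → I
I → F
N → B
B → A
A → Q
A → L
L → P
A → K
K → C
G → O
G → H
M → E
E → D
D → J

M, G, R, N, I, F, B, A, Q, L, P, K, C, O, H, E, D, J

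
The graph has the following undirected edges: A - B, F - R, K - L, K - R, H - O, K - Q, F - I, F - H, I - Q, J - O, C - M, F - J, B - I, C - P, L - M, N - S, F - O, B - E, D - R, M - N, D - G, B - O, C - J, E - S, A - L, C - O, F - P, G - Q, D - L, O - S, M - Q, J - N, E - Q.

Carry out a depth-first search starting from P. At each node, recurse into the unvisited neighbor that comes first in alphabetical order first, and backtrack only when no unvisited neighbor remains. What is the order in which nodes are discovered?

Visit P
P → C
C → J
J → F
F → H
H → O
O → B
B → A
A → L
L → D
D → G
G → Q
Q → E
E → S
S → N
N → M
Q → I
Q → K
K → R

P, C, J, F, H, O, B, A, L, D, G, Q, E, S, N, M, I, K, R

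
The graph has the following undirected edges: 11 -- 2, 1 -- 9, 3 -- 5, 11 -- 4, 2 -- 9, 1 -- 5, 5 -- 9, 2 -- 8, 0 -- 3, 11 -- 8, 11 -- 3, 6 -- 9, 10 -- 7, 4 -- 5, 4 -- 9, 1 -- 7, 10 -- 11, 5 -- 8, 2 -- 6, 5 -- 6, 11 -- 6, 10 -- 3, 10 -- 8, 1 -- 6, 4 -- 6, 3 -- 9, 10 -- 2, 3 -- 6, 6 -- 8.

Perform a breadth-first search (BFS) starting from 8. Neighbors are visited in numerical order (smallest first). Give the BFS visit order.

8, 2, 5, 6, 10, 11, 9, 1, 3, 4, 7, 0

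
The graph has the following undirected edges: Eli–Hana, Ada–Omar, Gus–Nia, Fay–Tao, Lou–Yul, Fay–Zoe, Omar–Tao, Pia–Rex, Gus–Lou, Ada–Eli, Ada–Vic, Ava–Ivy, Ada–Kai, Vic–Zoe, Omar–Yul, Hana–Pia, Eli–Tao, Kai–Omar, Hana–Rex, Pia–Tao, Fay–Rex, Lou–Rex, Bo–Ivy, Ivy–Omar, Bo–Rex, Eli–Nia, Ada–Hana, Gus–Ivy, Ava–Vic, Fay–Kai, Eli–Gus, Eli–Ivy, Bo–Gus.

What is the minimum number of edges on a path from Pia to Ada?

Level 0: Pia
Level 1: Hana, Rex, Tao
Level 2: Ada, Bo, Eli, Fay, Lou, Omar
Level 3: Gus, Ivy, Kai, Nia, Vic, Yul, Zoe
Level 4: Ava
Ada first appears at level 2.

2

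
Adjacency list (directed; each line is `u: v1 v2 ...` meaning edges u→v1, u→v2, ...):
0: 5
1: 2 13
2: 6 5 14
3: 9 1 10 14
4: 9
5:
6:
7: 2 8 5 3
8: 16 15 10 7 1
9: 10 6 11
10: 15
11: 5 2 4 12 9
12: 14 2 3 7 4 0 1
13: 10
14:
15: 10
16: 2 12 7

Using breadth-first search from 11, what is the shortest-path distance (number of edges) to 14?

2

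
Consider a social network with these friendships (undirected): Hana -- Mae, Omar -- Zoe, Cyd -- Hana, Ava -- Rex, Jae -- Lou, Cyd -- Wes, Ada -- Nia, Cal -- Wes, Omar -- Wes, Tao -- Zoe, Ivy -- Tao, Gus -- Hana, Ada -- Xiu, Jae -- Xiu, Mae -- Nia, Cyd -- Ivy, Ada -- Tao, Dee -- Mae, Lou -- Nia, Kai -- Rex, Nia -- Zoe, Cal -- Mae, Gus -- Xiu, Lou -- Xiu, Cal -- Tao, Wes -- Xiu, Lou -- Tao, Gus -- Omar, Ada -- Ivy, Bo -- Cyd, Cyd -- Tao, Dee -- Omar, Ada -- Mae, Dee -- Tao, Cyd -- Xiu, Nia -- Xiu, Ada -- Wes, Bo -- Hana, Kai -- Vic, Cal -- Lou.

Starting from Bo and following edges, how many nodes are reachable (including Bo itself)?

17

BFS from Bo visits: Bo, Hana, Cyd, Mae, Gus, Xiu, Wes, Tao, Ivy, Nia, Dee, Cal, Ada, Omar, Lou, Jae, Zoe
Reachable nodes: 17 of 21 total.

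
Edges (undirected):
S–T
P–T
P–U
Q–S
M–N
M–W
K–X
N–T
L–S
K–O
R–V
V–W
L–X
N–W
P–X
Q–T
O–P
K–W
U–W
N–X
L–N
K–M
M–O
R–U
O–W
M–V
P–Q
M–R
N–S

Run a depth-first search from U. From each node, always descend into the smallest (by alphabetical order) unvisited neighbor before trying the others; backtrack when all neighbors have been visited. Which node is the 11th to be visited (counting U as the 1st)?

Visit U
U → P
P → O
O → K
K → M
M → N
N → L
L → S
S → Q
Q → T
L → X
N → W
W → V
V → R

Visit order: U, P, O, K, M, N, L, S, Q, T, X, W, V, R

X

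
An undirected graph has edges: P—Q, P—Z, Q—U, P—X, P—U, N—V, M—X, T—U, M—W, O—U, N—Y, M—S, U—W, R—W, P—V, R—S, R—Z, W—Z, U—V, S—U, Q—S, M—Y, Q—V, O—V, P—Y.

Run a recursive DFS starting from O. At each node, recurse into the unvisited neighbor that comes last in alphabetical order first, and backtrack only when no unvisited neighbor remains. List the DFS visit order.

Visit O
O → V
V → U
U → W
W → Z
Z → R
R → S
S → Q
Q → P
P → Y
Y → N
Y → M
M → X
U → T

O → V → U → W → Z → R → S → Q → P → Y → N → M → X → T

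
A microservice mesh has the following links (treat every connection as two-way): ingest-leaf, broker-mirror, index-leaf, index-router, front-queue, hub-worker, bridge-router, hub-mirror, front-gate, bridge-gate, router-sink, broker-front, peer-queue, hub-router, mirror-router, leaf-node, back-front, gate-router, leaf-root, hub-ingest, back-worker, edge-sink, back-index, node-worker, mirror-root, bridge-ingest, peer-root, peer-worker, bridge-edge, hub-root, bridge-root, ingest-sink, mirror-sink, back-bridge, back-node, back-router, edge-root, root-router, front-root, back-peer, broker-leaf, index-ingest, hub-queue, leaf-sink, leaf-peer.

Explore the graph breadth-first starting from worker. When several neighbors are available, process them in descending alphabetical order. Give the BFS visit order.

worker → peer → node → hub → back → root → queue → leaf → router → mirror → ingest → index → front → bridge → edge → sink → broker → gate

Visit worker; enqueue peer, node, hub, back → queue [peer, node, hub, back]
Visit peer; enqueue root, queue, leaf → queue [node, hub, back, root, queue, leaf]
Visit node → queue [hub, back, root, queue, leaf]
Visit hub; enqueue router, mirror, ingest → queue [back, root, queue, leaf, router, mirror, ingest]
Visit back; enqueue index, front, bridge → queue [root, queue, leaf, router, mirror, ingest, index, front, bridge]
Visit root; enqueue edge → queue [queue, leaf, router, mirror, ingest, index, front, bridge, edge]
Visit queue → queue [leaf, router, mirror, ingest, index, front, bridge, edge]
Visit leaf; enqueue sink, broker → queue [router, mirror, ingest, index, front, bridge, edge, sink, broker]
Visit router; enqueue gate → queue [mirror, ingest, index, front, bridge, edge, sink, broker, gate]
Visit mirror → queue [ingest, index, front, bridge, edge, sink, broker, gate]
Visit ingest → queue [index, front, bridge, edge, sink, broker, gate]
Visit index → queue [front, bridge, edge, sink, broker, gate]
Visit front → queue [bridge, edge, sink, broker, gate]
Visit bridge → queue [edge, sink, broker, gate]
Visit edge → queue [sink, broker, gate]
Visit sink → queue [broker, gate]
Visit broker → queue [gate]
Visit gate → queue []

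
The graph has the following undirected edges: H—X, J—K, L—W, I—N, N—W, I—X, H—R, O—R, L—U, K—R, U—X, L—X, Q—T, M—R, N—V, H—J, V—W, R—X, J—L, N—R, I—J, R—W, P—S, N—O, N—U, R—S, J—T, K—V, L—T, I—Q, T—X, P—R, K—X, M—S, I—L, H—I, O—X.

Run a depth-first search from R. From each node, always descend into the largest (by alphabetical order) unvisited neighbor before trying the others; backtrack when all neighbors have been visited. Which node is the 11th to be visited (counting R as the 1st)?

I

Visit R
R → X
X → U
U → N
N → W
W → V
V → K
K → J
J → T
T → Q
Q → I
I → L
I → H
N → O
R → S
S → P
S → M

Visit order: R, X, U, N, W, V, K, J, T, Q, I, L, H, O, S, P, M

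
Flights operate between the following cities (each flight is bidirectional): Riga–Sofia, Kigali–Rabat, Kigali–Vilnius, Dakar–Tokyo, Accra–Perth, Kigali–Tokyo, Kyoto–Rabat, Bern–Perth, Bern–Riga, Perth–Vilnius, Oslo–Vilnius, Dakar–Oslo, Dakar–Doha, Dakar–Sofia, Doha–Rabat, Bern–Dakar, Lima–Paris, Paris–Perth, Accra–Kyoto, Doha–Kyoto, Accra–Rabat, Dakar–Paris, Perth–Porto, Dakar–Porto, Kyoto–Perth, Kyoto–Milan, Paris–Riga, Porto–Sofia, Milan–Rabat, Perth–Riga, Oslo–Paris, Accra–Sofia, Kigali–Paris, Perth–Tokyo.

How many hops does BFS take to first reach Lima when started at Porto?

Level 0: Porto
Level 1: Dakar, Perth, Sofia
Level 2: Accra, Bern, Doha, Kyoto, Oslo, Paris, Riga, Tokyo, Vilnius
Level 3: Kigali, Lima, Milan, Rabat
Lima first appears at level 3.

3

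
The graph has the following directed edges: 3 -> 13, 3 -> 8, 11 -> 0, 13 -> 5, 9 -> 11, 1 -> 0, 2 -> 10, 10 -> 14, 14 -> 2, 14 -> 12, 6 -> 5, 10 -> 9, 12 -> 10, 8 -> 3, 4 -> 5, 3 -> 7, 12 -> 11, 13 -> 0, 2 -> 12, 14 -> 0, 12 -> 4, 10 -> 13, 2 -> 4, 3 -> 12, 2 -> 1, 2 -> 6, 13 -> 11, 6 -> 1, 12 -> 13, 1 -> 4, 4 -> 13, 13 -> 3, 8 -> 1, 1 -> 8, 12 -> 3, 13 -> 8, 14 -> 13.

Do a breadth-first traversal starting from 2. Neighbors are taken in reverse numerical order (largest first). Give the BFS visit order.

Visit 2; enqueue 12, 10, 6, 4, 1 → queue [12, 10, 6, 4, 1]
Visit 12; enqueue 13, 11, 3 → queue [10, 6, 4, 1, 13, 11, 3]
Visit 10; enqueue 14, 9 → queue [6, 4, 1, 13, 11, 3, 14, 9]
Visit 6; enqueue 5 → queue [4, 1, 13, 11, 3, 14, 9, 5]
Visit 4 → queue [1, 13, 11, 3, 14, 9, 5]
Visit 1; enqueue 8, 0 → queue [13, 11, 3, 14, 9, 5, 8, 0]
Visit 13 → queue [11, 3, 14, 9, 5, 8, 0]
Visit 11 → queue [3, 14, 9, 5, 8, 0]
Visit 3; enqueue 7 → queue [14, 9, 5, 8, 0, 7]
Visit 14 → queue [9, 5, 8, 0, 7]
Visit 9 → queue [5, 8, 0, 7]
Visit 5 → queue [8, 0, 7]
Visit 8 → queue [0, 7]
Visit 0 → queue [7]
Visit 7 → queue []

2 → 12 → 10 → 6 → 4 → 1 → 13 → 11 → 3 → 14 → 9 → 5 → 8 → 0 → 7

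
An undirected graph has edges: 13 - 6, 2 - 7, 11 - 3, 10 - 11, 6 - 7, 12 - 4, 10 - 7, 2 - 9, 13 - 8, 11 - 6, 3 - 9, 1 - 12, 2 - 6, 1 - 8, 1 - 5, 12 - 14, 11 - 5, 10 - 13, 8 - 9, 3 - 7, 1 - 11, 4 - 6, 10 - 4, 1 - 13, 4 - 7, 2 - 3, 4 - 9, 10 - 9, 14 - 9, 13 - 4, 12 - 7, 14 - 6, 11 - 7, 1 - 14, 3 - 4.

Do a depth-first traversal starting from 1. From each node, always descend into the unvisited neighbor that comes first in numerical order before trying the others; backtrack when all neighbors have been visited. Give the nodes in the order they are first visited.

1 -> 5 -> 11 -> 3 -> 2 -> 6 -> 4 -> 7 -> 10 -> 9 -> 8 -> 13 -> 14 -> 12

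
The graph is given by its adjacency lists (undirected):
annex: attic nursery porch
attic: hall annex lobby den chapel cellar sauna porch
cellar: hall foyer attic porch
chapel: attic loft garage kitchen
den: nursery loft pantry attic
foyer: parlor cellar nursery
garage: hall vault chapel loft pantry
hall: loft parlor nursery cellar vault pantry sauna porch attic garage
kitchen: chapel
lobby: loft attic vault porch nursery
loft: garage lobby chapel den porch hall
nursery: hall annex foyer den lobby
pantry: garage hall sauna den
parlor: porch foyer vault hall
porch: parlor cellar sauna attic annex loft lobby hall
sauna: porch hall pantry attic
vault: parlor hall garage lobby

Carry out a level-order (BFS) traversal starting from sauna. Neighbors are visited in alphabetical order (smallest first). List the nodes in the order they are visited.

Visit sauna; enqueue attic, hall, pantry, porch → queue [attic, hall, pantry, porch]
Visit attic; enqueue annex, cellar, chapel, den, lobby → queue [hall, pantry, porch, annex, cellar, chapel, den, lobby]
Visit hall; enqueue garage, loft, nursery, parlor, vault → queue [pantry, porch, annex, cellar, chapel, den, lobby, garage, loft, nursery, parlor, vault]
Visit pantry → queue [porch, annex, cellar, chapel, den, lobby, garage, loft, nursery, parlor, vault]
Visit porch → queue [annex, cellar, chapel, den, lobby, garage, loft, nursery, parlor, vault]
Visit annex → queue [cellar, chapel, den, lobby, garage, loft, nursery, parlor, vault]
Visit cellar; enqueue foyer → queue [chapel, den, lobby, garage, loft, nursery, parlor, vault, foyer]
Visit chapel; enqueue kitchen → queue [den, lobby, garage, loft, nursery, parlor, vault, foyer, kitchen]
Visit den → queue [lobby, garage, loft, nursery, parlor, vault, foyer, kitchen]
Visit lobby → queue [garage, loft, nursery, parlor, vault, foyer, kitchen]
Visit garage → queue [loft, nursery, parlor, vault, foyer, kitchen]
Visit loft → queue [nursery, parlor, vault, foyer, kitchen]
Visit nursery → queue [parlor, vault, foyer, kitchen]
Visit parlor → queue [vault, foyer, kitchen]
Visit vault → queue [foyer, kitchen]
Visit foyer → queue [kitchen]
Visit kitchen → queue []

sauna attic hall pantry porch annex cellar chapel den lobby garage loft nursery parlor vault foyer kitchen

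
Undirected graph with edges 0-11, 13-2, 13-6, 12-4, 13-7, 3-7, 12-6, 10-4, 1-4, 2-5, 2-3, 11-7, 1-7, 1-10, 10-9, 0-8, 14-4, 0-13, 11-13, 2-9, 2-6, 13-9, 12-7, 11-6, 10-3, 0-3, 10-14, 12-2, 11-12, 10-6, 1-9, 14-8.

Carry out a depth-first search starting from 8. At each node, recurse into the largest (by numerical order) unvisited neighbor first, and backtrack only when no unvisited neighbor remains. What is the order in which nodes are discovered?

Visit 8
8 → 14
14 → 10
10 → 9
9 → 13
13 → 11
11 → 12
12 → 7
7 → 3
3 → 2
2 → 6
2 → 5
3 → 0
7 → 1
1 → 4

8 -> 14 -> 10 -> 9 -> 13 -> 11 -> 12 -> 7 -> 3 -> 2 -> 6 -> 5 -> 0 -> 1 -> 4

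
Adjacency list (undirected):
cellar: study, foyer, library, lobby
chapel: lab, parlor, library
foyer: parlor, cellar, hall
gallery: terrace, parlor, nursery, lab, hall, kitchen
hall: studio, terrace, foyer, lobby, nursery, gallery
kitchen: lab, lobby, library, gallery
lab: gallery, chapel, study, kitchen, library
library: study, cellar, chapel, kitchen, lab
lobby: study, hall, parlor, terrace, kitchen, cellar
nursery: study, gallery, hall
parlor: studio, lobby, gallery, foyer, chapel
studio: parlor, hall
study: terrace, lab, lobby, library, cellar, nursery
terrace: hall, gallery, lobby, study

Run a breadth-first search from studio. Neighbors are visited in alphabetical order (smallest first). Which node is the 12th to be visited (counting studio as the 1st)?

Visit studio; enqueue hall, parlor → queue [hall, parlor]
Visit hall; enqueue foyer, gallery, lobby, nursery, terrace → queue [parlor, foyer, gallery, lobby, nursery, terrace]
Visit parlor; enqueue chapel → queue [foyer, gallery, lobby, nursery, terrace, chapel]
Visit foyer; enqueue cellar → queue [gallery, lobby, nursery, terrace, chapel, cellar]
Visit gallery; enqueue kitchen, lab → queue [lobby, nursery, terrace, chapel, cellar, kitchen, lab]
Visit lobby; enqueue study → queue [nursery, terrace, chapel, cellar, kitchen, lab, study]
Visit nursery → queue [terrace, chapel, cellar, kitchen, lab, study]
Visit terrace → queue [chapel, cellar, kitchen, lab, study]
Visit chapel; enqueue library → queue [cellar, kitchen, lab, study, library]
Visit cellar → queue [kitchen, lab, study, library]
Visit kitchen → queue [lab, study, library]
Visit lab → queue [study, library]
Visit study → queue [library]
Visit library → queue []

Visit order: studio, hall, parlor, foyer, gallery, lobby, nursery, terrace, chapel, cellar, kitchen, lab, study, library

lab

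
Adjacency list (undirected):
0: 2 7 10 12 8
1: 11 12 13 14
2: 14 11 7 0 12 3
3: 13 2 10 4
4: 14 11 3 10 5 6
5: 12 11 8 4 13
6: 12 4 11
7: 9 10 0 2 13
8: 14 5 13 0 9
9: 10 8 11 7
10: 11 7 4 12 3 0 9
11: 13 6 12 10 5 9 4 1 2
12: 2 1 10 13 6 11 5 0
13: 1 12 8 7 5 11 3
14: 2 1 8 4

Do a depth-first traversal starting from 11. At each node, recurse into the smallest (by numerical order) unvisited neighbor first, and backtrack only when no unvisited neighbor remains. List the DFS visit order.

Visit 11
11 → 1
1 → 12
12 → 0
0 → 2
2 → 3
3 → 4
4 → 5
5 → 8
8 → 9
9 → 7
7 → 10
7 → 13
8 → 14
4 → 6

11, 1, 12, 0, 2, 3, 4, 5, 8, 9, 7, 10, 13, 14, 6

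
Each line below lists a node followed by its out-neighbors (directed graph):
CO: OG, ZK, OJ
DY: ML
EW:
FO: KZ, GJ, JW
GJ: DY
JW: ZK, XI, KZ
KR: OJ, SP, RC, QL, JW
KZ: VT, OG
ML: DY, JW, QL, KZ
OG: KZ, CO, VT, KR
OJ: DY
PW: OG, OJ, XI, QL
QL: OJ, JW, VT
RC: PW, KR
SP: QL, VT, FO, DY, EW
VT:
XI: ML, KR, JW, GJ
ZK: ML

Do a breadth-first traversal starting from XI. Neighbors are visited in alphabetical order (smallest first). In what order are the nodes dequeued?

XI -> GJ -> JW -> KR -> ML -> DY -> KZ -> ZK -> OJ -> QL -> RC -> SP -> OG -> VT -> PW -> EW -> FO -> CO

Visit XI; enqueue GJ, JW, KR, ML → queue [GJ, JW, KR, ML]
Visit GJ; enqueue DY → queue [JW, KR, ML, DY]
Visit JW; enqueue KZ, ZK → queue [KR, ML, DY, KZ, ZK]
Visit KR; enqueue OJ, QL, RC, SP → queue [ML, DY, KZ, ZK, OJ, QL, RC, SP]
Visit ML → queue [DY, KZ, ZK, OJ, QL, RC, SP]
Visit DY → queue [KZ, ZK, OJ, QL, RC, SP]
Visit KZ; enqueue OG, VT → queue [ZK, OJ, QL, RC, SP, OG, VT]
Visit ZK → queue [OJ, QL, RC, SP, OG, VT]
Visit OJ → queue [QL, RC, SP, OG, VT]
Visit QL → queue [RC, SP, OG, VT]
Visit RC; enqueue PW → queue [SP, OG, VT, PW]
Visit SP; enqueue EW, FO → queue [OG, VT, PW, EW, FO]
Visit OG; enqueue CO → queue [VT, PW, EW, FO, CO]
Visit VT → queue [PW, EW, FO, CO]
Visit PW → queue [EW, FO, CO]
Visit EW → queue [FO, CO]
Visit FO → queue [CO]
Visit CO → queue []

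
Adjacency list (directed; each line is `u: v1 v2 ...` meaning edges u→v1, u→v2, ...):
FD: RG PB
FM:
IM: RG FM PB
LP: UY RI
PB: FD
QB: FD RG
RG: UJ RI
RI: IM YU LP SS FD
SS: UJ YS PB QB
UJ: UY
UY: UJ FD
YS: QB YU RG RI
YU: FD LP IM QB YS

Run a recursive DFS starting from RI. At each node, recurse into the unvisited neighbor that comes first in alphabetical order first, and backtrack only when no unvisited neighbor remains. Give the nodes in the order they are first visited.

RI FD PB RG UJ UY IM FM LP SS QB YS YU

Visit RI
RI → FD
FD → PB
FD → RG
RG → UJ
UJ → UY
RI → IM
IM → FM
RI → LP
RI → SS
SS → QB
SS → YS
YS → YU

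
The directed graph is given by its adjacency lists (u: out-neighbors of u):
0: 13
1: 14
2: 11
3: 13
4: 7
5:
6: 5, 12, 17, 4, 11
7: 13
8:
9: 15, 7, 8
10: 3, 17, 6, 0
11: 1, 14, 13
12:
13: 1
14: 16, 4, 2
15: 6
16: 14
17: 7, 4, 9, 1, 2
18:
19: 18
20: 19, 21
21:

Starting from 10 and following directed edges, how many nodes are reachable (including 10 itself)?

BFS from 10 visits: 10, 3, 17, 6, 0, 13, 7, 4, 9, 1, 2, 5, 12, 11, 15, 8, 14, 16
Reachable nodes: 18 of 22 total.

18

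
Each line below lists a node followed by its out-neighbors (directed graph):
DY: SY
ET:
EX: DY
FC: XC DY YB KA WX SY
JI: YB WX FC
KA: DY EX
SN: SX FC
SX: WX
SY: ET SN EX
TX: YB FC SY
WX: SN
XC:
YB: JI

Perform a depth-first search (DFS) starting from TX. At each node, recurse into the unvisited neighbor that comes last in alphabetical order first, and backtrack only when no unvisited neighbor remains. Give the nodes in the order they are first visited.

Visit TX
TX → YB
YB → JI
JI → WX
WX → SN
SN → SX
SN → FC
FC → XC
FC → SY
SY → EX
EX → DY
SY → ET
FC → KA

TX, YB, JI, WX, SN, SX, FC, XC, SY, EX, DY, ET, KA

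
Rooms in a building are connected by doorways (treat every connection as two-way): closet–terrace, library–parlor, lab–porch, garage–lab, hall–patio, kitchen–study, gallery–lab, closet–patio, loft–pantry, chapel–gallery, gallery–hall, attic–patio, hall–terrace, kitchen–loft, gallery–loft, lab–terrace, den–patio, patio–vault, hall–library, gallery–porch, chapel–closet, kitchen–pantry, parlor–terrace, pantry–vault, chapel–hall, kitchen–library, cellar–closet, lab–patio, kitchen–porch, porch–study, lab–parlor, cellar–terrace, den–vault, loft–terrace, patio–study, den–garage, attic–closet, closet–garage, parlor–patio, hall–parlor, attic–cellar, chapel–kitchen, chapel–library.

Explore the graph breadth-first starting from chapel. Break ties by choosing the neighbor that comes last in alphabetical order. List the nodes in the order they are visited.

Visit chapel; enqueue library, kitchen, hall, gallery, closet → queue [library, kitchen, hall, gallery, closet]
Visit library; enqueue parlor → queue [kitchen, hall, gallery, closet, parlor]
Visit kitchen; enqueue study, porch, pantry, loft → queue [hall, gallery, closet, parlor, study, porch, pantry, loft]
Visit hall; enqueue terrace, patio → queue [gallery, closet, parlor, study, porch, pantry, loft, terrace, patio]
Visit gallery; enqueue lab → queue [closet, parlor, study, porch, pantry, loft, terrace, patio, lab]
Visit closet; enqueue garage, cellar, attic → queue [parlor, study, porch, pantry, loft, terrace, patio, lab, garage, cellar, attic]
Visit parlor → queue [study, porch, pantry, loft, terrace, patio, lab, garage, cellar, attic]
Visit study → queue [porch, pantry, loft, terrace, patio, lab, garage, cellar, attic]
Visit porch → queue [pantry, loft, terrace, patio, lab, garage, cellar, attic]
Visit pantry; enqueue vault → queue [loft, terrace, patio, lab, garage, cellar, attic, vault]
Visit loft → queue [terrace, patio, lab, garage, cellar, attic, vault]
Visit terrace → queue [patio, lab, garage, cellar, attic, vault]
Visit patio; enqueue den → queue [lab, garage, cellar, attic, vault, den]
Visit lab → queue [garage, cellar, attic, vault, den]
Visit garage → queue [cellar, attic, vault, den]
Visit cellar → queue [attic, vault, den]
Visit attic → queue [vault, den]
Visit vault → queue [den]
Visit den → queue []

chapel, library, kitchen, hall, gallery, closet, parlor, study, porch, pantry, loft, terrace, patio, lab, garage, cellar, attic, vault, den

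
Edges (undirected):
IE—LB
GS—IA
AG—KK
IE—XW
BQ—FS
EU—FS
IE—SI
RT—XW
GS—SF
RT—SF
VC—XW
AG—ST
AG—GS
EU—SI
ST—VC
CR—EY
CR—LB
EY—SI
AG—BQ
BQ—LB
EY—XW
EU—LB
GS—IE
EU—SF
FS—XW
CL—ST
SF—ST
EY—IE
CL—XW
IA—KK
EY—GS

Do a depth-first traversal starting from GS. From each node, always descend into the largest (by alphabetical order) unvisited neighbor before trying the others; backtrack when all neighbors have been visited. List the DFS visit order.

GS → SF → ST → VC → XW → RT → IE → SI → EY → CR → LB → EU → FS → BQ → AG → KK → IA → CL

Visit GS
GS → SF
SF → ST
ST → VC
VC → XW
XW → RT
XW → IE
IE → SI
SI → EY
EY → CR
CR → LB
LB → EU
EU → FS
FS → BQ
BQ → AG
AG → KK
KK → IA
XW → CL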